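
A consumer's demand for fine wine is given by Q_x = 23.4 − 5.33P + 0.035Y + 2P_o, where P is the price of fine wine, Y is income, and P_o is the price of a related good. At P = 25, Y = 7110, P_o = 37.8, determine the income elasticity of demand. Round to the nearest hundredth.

1.16

At the given point, Q_x = 23.4 − 5.33(25) + 0.035(7110) + 2(37.8) = 23.4 − 133.25 + 248.85 + 75.6 = 214.6.
∂Q_x/∂Y = +0.035, so E_I = 0.035·(7110/214.6) ≈ 1.16.
E_I > 1: normal good (luxury).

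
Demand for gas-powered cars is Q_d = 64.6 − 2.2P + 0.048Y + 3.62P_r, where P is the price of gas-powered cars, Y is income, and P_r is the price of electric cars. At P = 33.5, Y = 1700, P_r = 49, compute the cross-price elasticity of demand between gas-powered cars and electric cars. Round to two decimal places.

Q_d = 64.6 − 2.2(33.5) + 0.048(1700) + 3.62(49) = 64.6 − 73.7 + 81.6 + 177.38 = 249.88.
∂Q_d/∂P_r = +3.62, so E_xy = 3.62·(49/249.88) ≈ 0.71.
E_xy > 0: the goods are substitutes.

0.71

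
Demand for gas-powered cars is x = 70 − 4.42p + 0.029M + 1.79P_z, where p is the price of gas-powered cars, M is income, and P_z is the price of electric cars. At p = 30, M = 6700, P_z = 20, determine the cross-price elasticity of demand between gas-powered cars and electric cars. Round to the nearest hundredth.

x = 70 − 4.42(30) + 0.029(6700) + 1.79(20) = 70 − 132.6 + 194.3 + 35.8 = 167.5.
∂x/∂P_z = +1.79, so E_xy = 1.79·(20/167.5) ≈ 0.21.
E_xy > 0: the goods are substitutes.

0.21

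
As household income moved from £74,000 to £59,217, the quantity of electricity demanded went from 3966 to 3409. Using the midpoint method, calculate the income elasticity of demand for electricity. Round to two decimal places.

0.68

%ΔQ = (3409 − 3966)/[(3966+3409)/2] = -557/3687.5 ≈ -0.1511.
%ΔY = (59,217 − 74,000)/[(74,000+59,217)/2] = -14783/66608.5 ≈ -0.2219.
E_I = %ΔQ/%ΔY ≈ 0.68.
E_I ∈ (0,1): normal good (necessity).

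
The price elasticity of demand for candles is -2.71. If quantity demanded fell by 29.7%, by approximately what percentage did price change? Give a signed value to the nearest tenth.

11.0

%ΔQ ≈ E × %ΔP ⇒ %ΔP = %ΔQ / E = (-29.7%)/(-2.71) ≈ 11.0%.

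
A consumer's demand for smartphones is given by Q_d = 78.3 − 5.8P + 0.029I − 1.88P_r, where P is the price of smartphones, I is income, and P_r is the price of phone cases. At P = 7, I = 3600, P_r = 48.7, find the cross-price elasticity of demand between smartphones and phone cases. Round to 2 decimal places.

Evaluating quantity at (P, I, P_r) gives Q_d = 78.3 − 5.8(7) + 0.029(3600) − 1.88(48.7) = 78.3 − 40.6 + 104.4 − 91.556 = 50.544.
∂Q_d/∂P_r = −1.88, so E_xy = -1.88·(48.7/50.544) ≈ -1.81.
E_xy < 0: the goods are complements.

-1.81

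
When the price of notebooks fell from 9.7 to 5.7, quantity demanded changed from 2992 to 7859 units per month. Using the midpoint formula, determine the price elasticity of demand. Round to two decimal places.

-1.73

%ΔQ = (7859 − 2992)/[(2992 + 7859)/2] = 4867/5425.5 ≈ 0.8971.
%ΔP = (5.7 − 9.7)/[(9.7 + 5.7)/2] = -4/7.7 ≈ -0.5195.
Arc elasticity E = %ΔQ/%ΔP ≈ 0.8971/-0.5195 ≈ -1.73.
|E| > 1: demand is elastic over this range.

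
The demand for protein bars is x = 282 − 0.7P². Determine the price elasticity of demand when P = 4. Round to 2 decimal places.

-0.08

At P = 4, x = 270.8.
dx/dP = −2·0.7·P = −5.6.
Point elasticity E = (dx/dP)·(P/x) = -5.6 × 4/270.8 ≈ -0.08.
|E| < 1, so demand is inelastic at this price.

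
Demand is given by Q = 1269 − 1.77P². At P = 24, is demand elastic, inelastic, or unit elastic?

elastic

At P = 24, Q = 249.48.
dQ/dP = −2·1.77·P = −84.96.
Point elasticity E = (dQ/dP)·(P/Q) = -84.96 × 24/249.48 ≈ -8.173.
|E| ≈ 8.173 > 1, so demand is elastic.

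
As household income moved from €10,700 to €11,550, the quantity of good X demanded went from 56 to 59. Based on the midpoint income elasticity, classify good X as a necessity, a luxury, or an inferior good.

%ΔQ = (59 − 56)/[(56+59)/2] = 3/57.5 ≈ 0.0522.
%ΔI = (11,550 − 10,700)/[(10,700+11,550)/2] = 850/11125 ≈ 0.0764.
E_I = %ΔQ/%ΔI ≈ 0.683.
E_I ∈ (0,1): normal good (necessity).

necessity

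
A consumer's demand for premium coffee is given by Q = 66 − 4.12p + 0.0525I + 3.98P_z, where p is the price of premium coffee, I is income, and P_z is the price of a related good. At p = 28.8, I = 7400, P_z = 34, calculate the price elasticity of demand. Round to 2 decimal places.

First evaluate Q: 66 − 4.12(28.8) + 0.0525(7400) + 3.98(34) = 66 − 118.656 + 388.5 + 135.32 = 471.164.
∂Q/∂p = −4.12, so E_p = (−4.12)·(28.8/471.164) ≈ -0.25.
|E_p| < 1: demand is inelastic.

-0.25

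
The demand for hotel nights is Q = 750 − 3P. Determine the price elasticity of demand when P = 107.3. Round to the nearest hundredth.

At P = 107.3, Q = 428.1.
dQ/dP = −3.
Point elasticity E = (dQ/dP)·(P/Q) = -3 × 107.3/428.1 ≈ -0.75.
|E| < 1, so demand is inelastic at this price.

-0.75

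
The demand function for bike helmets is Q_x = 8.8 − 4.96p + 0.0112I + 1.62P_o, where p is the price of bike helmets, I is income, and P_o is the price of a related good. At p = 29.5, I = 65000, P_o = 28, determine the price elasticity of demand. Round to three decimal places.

At the given point, Q_x = 8.8 − 4.96(29.5) + 0.0112(65000) + 1.62(28) = 8.8 − 146.32 + 728 + 45.36 = 635.84.
∂Q_x/∂p = −4.96, so E_p = (−4.96)·(29.5/635.84) ≈ -0.230.
|E_p| < 1: demand is inelastic.

-0.230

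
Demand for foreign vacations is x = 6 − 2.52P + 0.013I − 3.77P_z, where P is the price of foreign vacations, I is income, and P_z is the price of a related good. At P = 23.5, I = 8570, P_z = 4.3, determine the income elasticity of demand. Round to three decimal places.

2.654

Evaluating quantity at (P, I, P_z) gives x = 6 − 2.52(23.5) + 0.013(8570) − 3.77(4.3) = 6 − 59.22 + 111.41 − 16.211 = 41.979.
∂x/∂I = +0.013, so E_I = 0.013·(8570/41.979) ≈ 2.654.
E_I > 1: normal good (luxury).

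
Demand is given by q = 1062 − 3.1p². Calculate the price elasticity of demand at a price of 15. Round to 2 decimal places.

-3.83

At p = 15, q = 364.5.
dq/dp = −2·3.1·p = −93.
Point elasticity E = (dq/dp)·(p/q) = -93 × 15/364.5 ≈ -3.83.
|E| > 1, so demand is elastic at this price.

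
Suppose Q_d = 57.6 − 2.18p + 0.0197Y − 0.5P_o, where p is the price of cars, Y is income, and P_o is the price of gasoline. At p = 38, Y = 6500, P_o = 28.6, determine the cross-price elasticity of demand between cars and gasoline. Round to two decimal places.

-0.16

Substituting, Q_d = 57.6 − 2.18(38) + 0.0197(6500) − 0.5(28.6) = 57.6 − 82.84 + 128.05 − 14.3 = 88.51.
∂Q_d/∂P_o = −0.5, so E_xy = -0.5·(28.6/88.51) ≈ -0.16.
E_xy < 0: the goods are complements.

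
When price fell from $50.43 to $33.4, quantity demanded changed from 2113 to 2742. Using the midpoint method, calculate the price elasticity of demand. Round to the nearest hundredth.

-0.64

%Δq = (2742 − 2113)/[(2113 + 2742)/2] = 629/2427.5 ≈ 0.2591.
%Δp = (33.4 − 50.43)/[(50.43 + 33.4)/2] = -17.03/41.915 ≈ -0.4063.
Arc elasticity E = %Δq/%Δp ≈ 0.2591/-0.4063 ≈ -0.64.
|E| < 1: demand is inelastic over this range.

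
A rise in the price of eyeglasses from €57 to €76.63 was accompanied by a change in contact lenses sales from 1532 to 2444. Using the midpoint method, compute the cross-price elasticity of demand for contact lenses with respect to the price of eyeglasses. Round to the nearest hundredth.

1.56

%ΔQ_x = (2444 − 1532)/[(1532+2444)/2] = 912/1988 ≈ 0.4588.
%ΔP_y = (76.63 − 57)/[(57+76.63)/2] ≈ 0.2938.
E_xy = 0.4588/0.2938 ≈ 1.56.
E_xy > 0, so contact lenses and eyeglasses are substitutes.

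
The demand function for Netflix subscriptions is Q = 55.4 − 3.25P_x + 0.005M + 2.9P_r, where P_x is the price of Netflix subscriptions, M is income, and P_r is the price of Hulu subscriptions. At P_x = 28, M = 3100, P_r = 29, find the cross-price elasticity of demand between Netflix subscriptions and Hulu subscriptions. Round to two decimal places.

1.31

At the given point, Q = 55.4 − 3.25(28) + 0.005(3100) + 2.9(29) = 55.4 − 91 + 15.5 + 84.1 = 64.
∂Q/∂P_r = +2.9, so E_xy = 2.9·(29/64) ≈ 1.31.
E_xy > 0: the goods are substitutes.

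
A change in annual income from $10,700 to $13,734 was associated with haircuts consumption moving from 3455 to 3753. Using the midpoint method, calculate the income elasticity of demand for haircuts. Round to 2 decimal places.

%ΔQ = (3753 − 3455)/[(3455+3753)/2] = 298/3604 ≈ 0.0827.
%ΔI = (13,734 − 10,700)/[(10,700+13,734)/2] = 3034/12217 ≈ 0.2483.
E_I = %ΔQ/%ΔI ≈ 0.33.
E_I ∈ (0,1): normal good (necessity).

0.33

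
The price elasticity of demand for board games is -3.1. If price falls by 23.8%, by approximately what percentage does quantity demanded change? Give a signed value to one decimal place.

73.8

%ΔQ ≈ E × %ΔP = (-3.1) × (-23.8%) ≈ 73.8%.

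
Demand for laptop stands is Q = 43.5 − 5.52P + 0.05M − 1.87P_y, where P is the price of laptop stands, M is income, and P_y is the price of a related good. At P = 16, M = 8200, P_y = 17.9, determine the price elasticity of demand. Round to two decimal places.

At the given point, Q = 43.5 − 5.52(16) + 0.05(8200) − 1.87(17.9) = 43.5 − 88.32 + 410 − 33.473 = 331.707.
∂Q/∂P = −5.52, so E_p = (−5.52)·(16/331.707) ≈ -0.27.
|E_p| < 1: demand is inelastic.

-0.27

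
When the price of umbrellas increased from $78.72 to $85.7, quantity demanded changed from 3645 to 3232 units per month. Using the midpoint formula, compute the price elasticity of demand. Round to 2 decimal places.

-1.41

%Δq = (3232 − 3645)/[(3645 + 3232)/2] = -413/3438.5 ≈ -0.1201.
%Δp = (85.7 − 78.72)/[(78.72 + 85.7)/2] = 6.98/82.21 ≈ 0.0849.
Arc elasticity E = %Δq/%Δp ≈ -0.1201/0.0849 ≈ -1.41.
|E| > 1: demand is elastic over this range.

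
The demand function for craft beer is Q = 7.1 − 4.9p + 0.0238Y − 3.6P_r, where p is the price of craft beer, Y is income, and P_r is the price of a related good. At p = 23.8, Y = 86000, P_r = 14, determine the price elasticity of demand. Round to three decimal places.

-0.062

Substituting, Q = 7.1 − 4.9(23.8) + 0.0238(86000) − 3.6(14) = 7.1 − 116.62 + 2046.8 − 50.4 = 1886.88.
∂Q/∂p = −4.9, so E_p = (−4.9)·(23.8/1886.88) ≈ -0.062.
|E_p| < 1: demand is inelastic.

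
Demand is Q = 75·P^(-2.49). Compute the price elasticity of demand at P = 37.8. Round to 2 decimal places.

-2.49

For a Cobb–Douglas (constant-elasticity) form Q = A·P^α·…, the elasticity with respect to P equals the exponent α at every point.
Here the exponent on P is -2.49, so the price elasticity of demand is -2.49.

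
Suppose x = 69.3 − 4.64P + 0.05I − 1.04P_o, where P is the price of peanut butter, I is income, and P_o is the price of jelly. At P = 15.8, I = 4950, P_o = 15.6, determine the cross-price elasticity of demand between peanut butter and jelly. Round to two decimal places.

x = 69.3 − 4.64(15.8) + 0.05(4950) − 1.04(15.6) = 69.3 − 73.312 + 247.5 − 16.224 = 227.264.
∂x/∂P_o = −1.04, so E_xy = -1.04·(15.6/227.264) ≈ -0.07.
E_xy < 0: the goods are complements.

-0.07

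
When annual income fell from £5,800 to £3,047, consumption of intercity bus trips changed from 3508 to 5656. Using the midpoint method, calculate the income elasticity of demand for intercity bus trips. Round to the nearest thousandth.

-0.753

%ΔQ = (5656 − 3508)/[(3508+5656)/2] = 2148/4582 ≈ 0.4688.
%ΔM = (3,047 − 5,800)/[(5,800+3,047)/2] = -2753/4423.5 ≈ -0.6224.
E_I = %ΔQ/%ΔM ≈ -0.753.
E_I < 0: inferior good.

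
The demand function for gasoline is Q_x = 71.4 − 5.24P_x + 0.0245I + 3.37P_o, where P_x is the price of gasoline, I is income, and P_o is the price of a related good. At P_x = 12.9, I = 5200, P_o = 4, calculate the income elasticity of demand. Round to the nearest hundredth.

0.88

Q_x = 71.4 − 5.24(12.9) + 0.0245(5200) + 3.37(4) = 71.4 − 67.596 + 127.4 + 13.48 = 144.684.
∂Q_x/∂I = +0.0245, so E_I = 0.0245·(5200/144.684) ≈ 0.88.
E_I ∈ (0,1): normal good (necessity).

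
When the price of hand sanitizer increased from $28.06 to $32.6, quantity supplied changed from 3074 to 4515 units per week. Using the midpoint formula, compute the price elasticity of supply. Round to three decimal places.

2.537

%ΔQ = (4515 − 3074)/[(3074 + 4515)/2] = 1441/3794.5 ≈ 0.3798.
%Δp = (32.6 − 28.06)/[(28.06 + 32.6)/2] = 4.54/30.33 ≈ 0.1497.
Arc elasticity E = %ΔQ/%Δp ≈ 0.3798/0.1497 ≈ 2.537.
|E| > 1: supply is elastic over this range.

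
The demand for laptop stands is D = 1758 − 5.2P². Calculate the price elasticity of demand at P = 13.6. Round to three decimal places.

At P = 13.6, D = 796.208.
dD/dP = −2·5.2·P = −141.44.
Point elasticity E = (dD/dP)·(P/D) = -141.44 × 13.6/796.208 ≈ -2.416.
|E| > 1, so demand is elastic at this price.

-2.416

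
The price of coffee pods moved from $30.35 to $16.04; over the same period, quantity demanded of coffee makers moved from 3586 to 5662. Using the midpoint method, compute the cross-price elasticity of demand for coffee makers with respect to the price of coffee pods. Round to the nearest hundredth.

-0.73

%ΔQ_x = (5662 − 3586)/[(3586+5662)/2] = 2076/4624 ≈ 0.4490.
%ΔP_y = (16.04 − 30.35)/[(30.35+16.04)/2] ≈ -0.6169.
E_xy = 0.4490/-0.6169 ≈ -0.73.
E_xy < 0, so coffee makers and coffee pods are complements.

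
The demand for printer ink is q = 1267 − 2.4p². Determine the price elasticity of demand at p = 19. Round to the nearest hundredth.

-4.33

At p = 19, q = 400.6.
dq/dp = −2·2.4·p = −91.2.
Point elasticity E = (dq/dp)·(p/q) = -91.2 × 19/400.6 ≈ -4.33.
|E| > 1, so demand is elastic at this price.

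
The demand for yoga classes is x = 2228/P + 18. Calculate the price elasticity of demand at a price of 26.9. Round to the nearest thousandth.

-0.821

At P = 26.9, x = 100.8253.
dx/dP = −2228/P² = −3.079.
Point elasticity E = (dx/dP)·(P/x) = -3.079 × 26.9/100.8253 ≈ -0.821.
|E| < 1, so demand is inelastic at this price.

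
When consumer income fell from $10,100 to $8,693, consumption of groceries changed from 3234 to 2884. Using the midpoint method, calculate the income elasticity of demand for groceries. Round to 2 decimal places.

0.76

%ΔQ = (2884 − 3234)/[(3234+2884)/2] = -350/3059 ≈ -0.1144.
%ΔI = (8,693 − 10,100)/[(10,100+8,693)/2] = -1407/9396.5 ≈ -0.1497.
E_I = %ΔQ/%ΔI ≈ 0.76.
E_I ∈ (0,1): normal good (necessity).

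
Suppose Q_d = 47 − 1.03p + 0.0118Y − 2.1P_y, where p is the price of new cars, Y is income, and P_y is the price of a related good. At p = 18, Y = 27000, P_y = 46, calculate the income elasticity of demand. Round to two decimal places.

1.27

Q_d = 47 − 1.03(18) + 0.0118(27000) − 2.1(46) = 47 − 18.54 + 318.6 − 96.6 = 250.46.
∂Q_d/∂Y = +0.0118, so E_I = 0.0118·(27000/250.46) ≈ 1.27.
E_I > 1: normal good (luxury).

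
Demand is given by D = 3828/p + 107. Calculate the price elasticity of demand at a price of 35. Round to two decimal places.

-0.51

At p = 35, D = 216.3714.
dD/dp = −3828/p² = −3.1249.
Point elasticity E = (dD/dp)·(p/D) = -3.1249 × 35/216.3714 ≈ -0.51.
|E| < 1, so demand is inelastic at this price.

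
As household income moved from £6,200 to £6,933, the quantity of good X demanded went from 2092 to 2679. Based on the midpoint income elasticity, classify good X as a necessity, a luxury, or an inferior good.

luxury

%ΔQ = (2679 − 2092)/[(2092+2679)/2] = 587/2385.5 ≈ 0.2461.
%ΔY = (6,933 − 6,200)/[(6,200+6,933)/2] = 733/6566.5 ≈ 0.1116.
E_I = %ΔQ/%ΔY ≈ 2.204.
E_I > 1: normal good (luxury).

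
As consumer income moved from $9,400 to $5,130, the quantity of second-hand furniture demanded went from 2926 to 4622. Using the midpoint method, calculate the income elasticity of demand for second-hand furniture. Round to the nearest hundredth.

-0.76

%ΔQ = (4622 − 2926)/[(2926+4622)/2] = 1696/3774 ≈ 0.4494.
%ΔI = (5,130 − 9,400)/[(9,400+5,130)/2] = -4270/7265 ≈ -0.5877.
E_I = %ΔQ/%ΔI ≈ -0.76.
E_I < 0: inferior good.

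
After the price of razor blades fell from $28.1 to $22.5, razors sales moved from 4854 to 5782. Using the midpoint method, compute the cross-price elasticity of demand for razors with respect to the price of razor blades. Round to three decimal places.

-0.788

%ΔQ_x = (5782 − 4854)/[(4854+5782)/2] = 928/5318 ≈ 0.1745.
%ΔP_y = (22.5 − 28.1)/[(28.1+22.5)/2] ≈ -0.2213.
E_xy = 0.1745/-0.2213 ≈ -0.788.
E_xy < 0, so razors and razor blades are complements.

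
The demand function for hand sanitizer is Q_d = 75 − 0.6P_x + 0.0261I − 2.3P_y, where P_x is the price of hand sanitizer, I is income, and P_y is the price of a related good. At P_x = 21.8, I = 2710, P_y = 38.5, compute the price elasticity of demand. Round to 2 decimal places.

Q_d = 75 − 0.6(21.8) + 0.0261(2710) − 2.3(38.5) = 75 − 13.08 + 70.731 − 88.55 = 44.101.
∂Q_d/∂P_x = −0.6, so E_p = (−0.6)·(21.8/44.101) ≈ -0.30.
|E_p| < 1: demand is inelastic.

-0.30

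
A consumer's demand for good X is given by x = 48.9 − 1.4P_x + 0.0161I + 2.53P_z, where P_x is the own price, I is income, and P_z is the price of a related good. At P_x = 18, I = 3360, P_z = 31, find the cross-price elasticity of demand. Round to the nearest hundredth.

Evaluating quantity at (P_x, I, P_z) gives x = 48.9 − 1.4(18) + 0.0161(3360) + 2.53(31) = 48.9 − 25.2 + 54.096 + 78.43 = 156.226.
∂x/∂P_z = +2.53, so E_xy = 2.53·(31/156.226) ≈ 0.50.
E_xy > 0: the goods are substitutes.

0.50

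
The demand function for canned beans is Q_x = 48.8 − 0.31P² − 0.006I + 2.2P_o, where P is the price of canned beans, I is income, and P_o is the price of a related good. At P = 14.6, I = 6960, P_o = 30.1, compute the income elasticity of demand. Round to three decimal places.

At the given point, Q_x = 48.8 − 0.31(14.6)² − 0.006(6960) + 2.2(30.1) = 48.8 − 66.0796 − 41.76 + 66.22 = 7.1804.
∂Q_x/∂I = −0.006, so E_I = -0.006·(6960/7.1804) ≈ -5.816.
E_I < 0: inferior good.

-5.816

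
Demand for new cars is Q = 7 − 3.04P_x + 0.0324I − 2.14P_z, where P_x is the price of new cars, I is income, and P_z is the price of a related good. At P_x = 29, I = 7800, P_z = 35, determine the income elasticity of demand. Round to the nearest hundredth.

2.61

At the given point, Q = 7 − 3.04(29) + 0.0324(7800) − 2.14(35) = 7 − 88.16 + 252.72 − 74.9 = 96.66.
∂Q/∂I = +0.0324, so E_I = 0.0324·(7800/96.66) ≈ 2.61.
E_I > 1: normal good (luxury).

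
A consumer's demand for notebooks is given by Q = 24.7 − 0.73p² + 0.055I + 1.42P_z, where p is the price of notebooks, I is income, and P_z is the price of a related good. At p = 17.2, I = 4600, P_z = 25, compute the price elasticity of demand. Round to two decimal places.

-4.44

Q = 24.7 − 0.73(17.2)² + 0.055(4600) + 1.42(25) = 24.7 − 215.9632 + 253 + 35.5 = 97.2368.
∂Q/∂p = −2·0.73·p = -25.112, so E_p = -25.112·(17.2/97.2368) ≈ -4.44.
|E_p| > 1: demand is elastic.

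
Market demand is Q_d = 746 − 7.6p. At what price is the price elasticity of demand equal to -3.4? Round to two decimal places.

75.85

Set −bp/(a − bp) = −3.4 ⇒ bp = 3.4(a − bp) ⇒ bp(1+3.4) = 3.4·a.
p = 3.4·746/(7.6·4.4) ≈ 75.85.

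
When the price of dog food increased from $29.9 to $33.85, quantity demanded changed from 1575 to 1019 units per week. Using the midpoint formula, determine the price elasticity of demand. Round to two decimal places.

-3.46

%Δq = (1019 − 1575)/[(1575 + 1019)/2] = -556/1297 ≈ -0.4287.
%ΔP = (33.85 − 29.9)/[(29.9 + 33.85)/2] = 3.95/31.875 ≈ 0.1239.
Arc elasticity E = %Δq/%ΔP ≈ -0.4287/0.1239 ≈ -3.46.
|E| > 1: demand is elastic over this range.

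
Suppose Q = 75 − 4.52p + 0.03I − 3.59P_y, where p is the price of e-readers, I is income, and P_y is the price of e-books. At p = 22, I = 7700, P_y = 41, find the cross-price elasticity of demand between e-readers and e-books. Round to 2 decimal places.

Q = 75 − 4.52(22) + 0.03(7700) − 3.59(41) = 75 − 99.44 + 231 − 147.19 = 59.37.
∂Q/∂P_y = −3.59, so E_xy = -3.59·(41/59.37) ≈ -2.48.
E_xy < 0: the goods are complements.

-2.48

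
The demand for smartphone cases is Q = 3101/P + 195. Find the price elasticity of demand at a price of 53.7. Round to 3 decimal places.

At P = 53.7, Q = 252.7467.
dQ/dP = −3101/P² = −1.0754.
Point elasticity E = (dQ/dP)·(P/Q) = -1.0754 × 53.7/252.7467 ≈ -0.228.
|E| < 1, so demand is inelastic at this price.

-0.228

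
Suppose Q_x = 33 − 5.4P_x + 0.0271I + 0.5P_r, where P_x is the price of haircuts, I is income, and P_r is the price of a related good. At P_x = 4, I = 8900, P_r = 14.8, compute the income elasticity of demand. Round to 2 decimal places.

Q_x = 33 − 5.4(4) + 0.0271(8900) + 0.5(14.8) = 33 − 21.6 + 241.19 + 7.4 = 259.99.
∂Q_x/∂I = +0.0271, so E_I = 0.0271·(8900/259.99) ≈ 0.93.
E_I ∈ (0,1): normal good (necessity).

0.93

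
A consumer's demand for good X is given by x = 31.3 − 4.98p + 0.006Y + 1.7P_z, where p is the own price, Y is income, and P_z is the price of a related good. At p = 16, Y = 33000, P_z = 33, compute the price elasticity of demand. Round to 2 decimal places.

-0.39

Substituting, x = 31.3 − 4.98(16) + 0.006(33000) + 1.7(33) = 31.3 − 79.68 + 198 + 56.1 = 205.72.
∂x/∂p = −4.98, so E_p = (−4.98)·(16/205.72) ≈ -0.39.
|E_p| < 1: demand is inelastic.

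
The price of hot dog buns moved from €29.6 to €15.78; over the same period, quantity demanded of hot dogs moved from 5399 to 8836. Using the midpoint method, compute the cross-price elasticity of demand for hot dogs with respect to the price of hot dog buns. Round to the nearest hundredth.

-0.79

%ΔQ_x = (8836 − 5399)/[(5399+8836)/2] = 3437/7117.5 ≈ 0.4829.
%ΔP_y = (15.78 − 29.6)/[(29.6+15.78)/2] ≈ -0.6091.
E_xy = 0.4829/-0.6091 ≈ -0.79.
E_xy < 0, so hot dogs and hot dog buns are complements.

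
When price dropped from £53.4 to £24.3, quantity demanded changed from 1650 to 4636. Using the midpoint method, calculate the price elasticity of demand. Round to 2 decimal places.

-1.27

%Δq = (4636 − 1650)/[(1650 + 4636)/2] = 2986/3143 ≈ 0.9500.
%Δp = (24.3 − 53.4)/[(53.4 + 24.3)/2] = -29.1/38.85 ≈ -0.7490.
Arc elasticity E = %Δq/%Δp ≈ 0.9500/-0.7490 ≈ -1.27.
|E| > 1: demand is elastic over this range.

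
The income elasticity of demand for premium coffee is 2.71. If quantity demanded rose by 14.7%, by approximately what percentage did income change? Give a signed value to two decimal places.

%ΔQ ≈ E × %ΔI ⇒ %ΔI = %ΔQ / E = (14.7%)/(2.71) ≈ 5.42%.

5.42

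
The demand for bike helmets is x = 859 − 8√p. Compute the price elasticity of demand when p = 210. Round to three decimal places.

At p = 210, x = 743.069.
dx/dp = −8/(2√p) = −8/(2·14.4914).
Point elasticity E = (dx/dp)·(p/x) = -0.276 × 210/743.069 ≈ -0.078.
|E| < 1, so demand is inelastic at this price.

-0.078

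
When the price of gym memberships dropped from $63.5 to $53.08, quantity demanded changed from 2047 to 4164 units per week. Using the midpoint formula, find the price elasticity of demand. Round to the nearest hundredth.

-3.81

%Δq = (4164 − 2047)/[(2047 + 4164)/2] = 2117/3105.5 ≈ 0.6817.
%Δp = (53.08 − 63.5)/[(63.5 + 53.08)/2] = -10.42/58.29 ≈ -0.1788.
Arc elasticity E = %Δq/%Δp ≈ 0.6817/-0.1788 ≈ -3.81.
|E| > 1: demand is elastic over this range.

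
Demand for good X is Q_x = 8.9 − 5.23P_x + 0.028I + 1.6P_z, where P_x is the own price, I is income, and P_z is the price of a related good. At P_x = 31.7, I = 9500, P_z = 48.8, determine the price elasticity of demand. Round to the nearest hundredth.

First evaluate Q_x: 8.9 − 5.23(31.7) + 0.028(9500) + 1.6(48.8) = 8.9 − 165.791 + 266 + 78.08 = 187.189.
∂Q_x/∂P_x = −5.23, so E_p = (−5.23)·(31.7/187.189) ≈ -0.89.
|E_p| < 1: demand is inelastic.

-0.89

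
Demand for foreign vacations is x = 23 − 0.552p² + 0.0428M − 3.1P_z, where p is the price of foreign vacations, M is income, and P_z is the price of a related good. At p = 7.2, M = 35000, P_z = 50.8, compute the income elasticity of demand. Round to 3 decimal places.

1.122

Evaluating quantity at (p, M, P_z) gives x = 23 − 0.552(7.2)² + 0.0428(35000) − 3.1(50.8) = 23 − 28.6157 + 1498 − 157.48 = 1334.9043.
∂x/∂M = +0.0428, so E_I = 0.0428·(35000/1334.9043) ≈ 1.122.
E_I > 1: normal good (luxury).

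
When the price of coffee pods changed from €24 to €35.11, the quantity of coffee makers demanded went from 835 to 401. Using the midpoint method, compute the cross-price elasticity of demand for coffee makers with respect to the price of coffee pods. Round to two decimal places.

-1.87

%ΔQ_x = (401 − 835)/[(835+401)/2] = -434/618 ≈ -0.7023.
%ΔP_y = (35.11 − 24)/[(24+35.11)/2] ≈ 0.3759.
E_xy = -0.7023/0.3759 ≈ -1.87.
E_xy < 0, so coffee makers and coffee pods are complements.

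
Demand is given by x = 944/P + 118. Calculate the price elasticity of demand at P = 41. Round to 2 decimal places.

-0.16

At P = 41, x = 141.0244.
dx/dP = −944/P² = −0.5616.
Point elasticity E = (dx/dP)·(P/x) = -0.5616 × 41/141.0244 ≈ -0.16.
|E| < 1, so demand is inelastic at this price.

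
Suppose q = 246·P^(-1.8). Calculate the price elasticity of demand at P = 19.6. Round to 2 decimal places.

-1.80

For a Cobb–Douglas (constant-elasticity) form q = A·P^α·…, the elasticity with respect to P equals the exponent α at every point.
Here the exponent on P is -1.8, so the price elasticity of demand is -1.80.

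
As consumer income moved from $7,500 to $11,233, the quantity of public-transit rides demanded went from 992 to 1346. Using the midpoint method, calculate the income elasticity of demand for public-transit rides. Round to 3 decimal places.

0.760

%ΔQ = (1346 − 992)/[(992+1346)/2] = 354/1169 ≈ 0.3028.
%ΔY = (11,233 − 7,500)/[(7,500+11,233)/2] = 3733/9366.5 ≈ 0.3985.
E_I = %ΔQ/%ΔY ≈ 0.760.
E_I ∈ (0,1): normal good (necessity).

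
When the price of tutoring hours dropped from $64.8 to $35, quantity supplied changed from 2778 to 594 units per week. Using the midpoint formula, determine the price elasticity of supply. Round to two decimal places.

2.17

%ΔQ = (594 − 2778)/[(2778 + 594)/2] = -2184/1686 ≈ -1.2954.
%Δp = (35 − 64.8)/[(64.8 + 35)/2] = -29.8/49.9 ≈ -0.5972.
Arc elasticity E = %ΔQ/%Δp ≈ -1.2954/-0.5972 ≈ 2.17.
|E| > 1: supply is elastic over this range.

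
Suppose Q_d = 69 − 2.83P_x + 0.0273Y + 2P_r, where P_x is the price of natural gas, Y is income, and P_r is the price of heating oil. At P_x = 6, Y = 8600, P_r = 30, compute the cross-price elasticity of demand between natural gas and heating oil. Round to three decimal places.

0.173

First evaluate Q_d: 69 − 2.83(6) + 0.0273(8600) + 2(30) = 69 − 16.98 + 234.78 + 60 = 346.8.
∂Q_d/∂P_r = +2, so E_xy = 2·(30/346.8) ≈ 0.173.
E_xy > 0: the goods are substitutes.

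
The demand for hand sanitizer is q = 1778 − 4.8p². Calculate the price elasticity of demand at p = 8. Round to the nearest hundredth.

-0.42

At p = 8, q = 1470.8.
dq/dp = −2·4.8·p = −76.8.
Point elasticity E = (dq/dp)·(p/q) = -76.8 × 8/1470.8 ≈ -0.42.
|E| < 1, so demand is inelastic at this price.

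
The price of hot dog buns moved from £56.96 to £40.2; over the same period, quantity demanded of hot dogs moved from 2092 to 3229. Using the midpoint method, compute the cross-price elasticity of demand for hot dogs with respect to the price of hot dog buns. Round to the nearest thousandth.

-1.239

%ΔQ_x = (3229 − 2092)/[(2092+3229)/2] = 1137/2660.5 ≈ 0.4274.
%ΔP_y = (40.2 − 56.96)/[(56.96+40.2)/2] ≈ -0.3450.
E_xy = 0.4274/-0.3450 ≈ -1.239.
E_xy < 0, so hot dogs and hot dog buns are complements.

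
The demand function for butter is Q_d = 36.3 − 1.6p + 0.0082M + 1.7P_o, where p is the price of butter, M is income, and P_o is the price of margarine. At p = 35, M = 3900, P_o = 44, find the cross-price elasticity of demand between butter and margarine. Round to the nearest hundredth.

At the given point, Q_d = 36.3 − 1.6(35) + 0.0082(3900) + 1.7(44) = 36.3 − 56 + 31.98 + 74.8 = 87.08.
∂Q_d/∂P_o = +1.7, so E_xy = 1.7·(44/87.08) ≈ 0.86.
E_xy > 0: the goods are substitutes.

0.86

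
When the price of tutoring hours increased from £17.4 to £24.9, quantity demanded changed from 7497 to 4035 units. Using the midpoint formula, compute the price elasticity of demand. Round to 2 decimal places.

-1.69

%Δq = (4035 − 7497)/[(7497 + 4035)/2] = -3462/5766 ≈ -0.6004.
%ΔP = (24.9 − 17.4)/[(17.4 + 24.9)/2] = 7.5/21.15 ≈ 0.3546.
Arc elasticity E = %Δq/%ΔP ≈ -0.6004/0.3546 ≈ -1.69.
|E| > 1: demand is elastic over this range.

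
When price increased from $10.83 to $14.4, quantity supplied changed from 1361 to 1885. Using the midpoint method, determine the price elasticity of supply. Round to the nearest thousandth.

%ΔQ = (1885 − 1361)/[(1361 + 1885)/2] = 524/1623 ≈ 0.3229.
%Δp = (14.4 − 10.83)/[(10.83 + 14.4)/2] = 3.57/12.615 ≈ 0.2830.
Arc elasticity E = %ΔQ/%Δp ≈ 0.3229/0.2830 ≈ 1.141.
|E| > 1: supply is elastic over this range.

1.141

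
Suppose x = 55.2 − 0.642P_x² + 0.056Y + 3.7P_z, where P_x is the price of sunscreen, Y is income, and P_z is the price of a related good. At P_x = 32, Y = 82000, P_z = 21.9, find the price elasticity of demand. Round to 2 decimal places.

Evaluating quantity at (P_x, Y, P_z) gives x = 55.2 − 0.642(32)² + 0.056(82000) + 3.7(21.9) = 55.2 − 657.408 + 4592 + 81.03 = 4070.822.
∂x/∂P_x = −2·0.642·P_x = -41.088, so E_p = -41.088·(32/4070.822) ≈ -0.32.
|E_p| < 1: demand is inelastic.

-0.32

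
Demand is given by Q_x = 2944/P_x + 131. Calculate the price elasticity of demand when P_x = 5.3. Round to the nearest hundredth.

At P_x = 5.3, Q_x = 686.4717.
dQ_x/dP_x = −2944/P_x² = −104.806.
Point elasticity E = (dQ_x/dP_x)·(P_x/Q_x) = -104.806 × 5.3/686.4717 ≈ -0.81.
|E| < 1, so demand is inelastic at this price.

-0.81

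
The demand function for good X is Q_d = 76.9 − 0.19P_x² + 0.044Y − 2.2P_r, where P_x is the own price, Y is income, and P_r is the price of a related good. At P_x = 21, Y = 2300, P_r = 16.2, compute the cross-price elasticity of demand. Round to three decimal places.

-0.607

Q_d = 76.9 − 0.19(21)² + 0.044(2300) − 2.2(16.2) = 76.9 − 83.79 + 101.2 − 35.64 = 58.67.
∂Q_d/∂P_r = −2.2, so E_xy = -2.2·(16.2/58.67) ≈ -0.607.
E_xy < 0: the goods are complements.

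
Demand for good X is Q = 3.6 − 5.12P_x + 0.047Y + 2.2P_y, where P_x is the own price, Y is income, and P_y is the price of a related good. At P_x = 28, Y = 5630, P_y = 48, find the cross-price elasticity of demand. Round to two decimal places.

0.46

Q = 3.6 − 5.12(28) + 0.047(5630) + 2.2(48) = 3.6 − 143.36 + 264.61 + 105.6 = 230.45.
∂Q/∂P_y = +2.2, so E_xy = 2.2·(48/230.45) ≈ 0.46.
E_xy > 0: the goods are substitutes.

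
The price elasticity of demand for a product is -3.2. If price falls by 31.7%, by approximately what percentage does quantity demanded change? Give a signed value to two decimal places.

%ΔQ ≈ E × %ΔP = (-3.2) × (-31.7%) = 101.44%.

101.44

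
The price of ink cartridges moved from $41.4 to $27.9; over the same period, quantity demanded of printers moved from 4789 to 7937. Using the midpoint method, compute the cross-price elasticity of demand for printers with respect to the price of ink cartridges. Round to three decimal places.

%ΔQ_x = (7937 − 4789)/[(4789+7937)/2] = 3148/6363 ≈ 0.4947.
%ΔP_y = (27.9 − 41.4)/[(41.4+27.9)/2] ≈ -0.3896.
E_xy = 0.4947/-0.3896 ≈ -1.270.
E_xy < 0, so printers and ink cartridges are complements.

-1.270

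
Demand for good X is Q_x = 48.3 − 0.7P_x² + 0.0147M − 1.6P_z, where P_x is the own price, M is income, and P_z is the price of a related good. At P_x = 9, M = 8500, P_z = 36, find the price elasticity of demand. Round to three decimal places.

-1.924

First evaluate Q_x: 48.3 − 0.7(9)² + 0.0147(8500) − 1.6(36) = 48.3 − 56.7 + 124.95 − 57.6 = 58.95.
∂Q_x/∂P_x = −2·0.7·P_x = -12.6, so E_p = -12.6·(9/58.95) ≈ -1.924.
|E_p| > 1: demand is elastic.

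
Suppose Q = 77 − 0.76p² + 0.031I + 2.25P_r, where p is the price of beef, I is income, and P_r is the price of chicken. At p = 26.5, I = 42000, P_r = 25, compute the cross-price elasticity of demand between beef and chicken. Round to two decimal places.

Evaluating quantity at (p, I, P_r) gives Q = 77 − 0.76(26.5)² + 0.031(42000) + 2.25(25) = 77 − 533.71 + 1302 + 56.25 = 901.54.
∂Q/∂P_r = +2.25, so E_xy = 2.25·(25/901.54) ≈ 0.06.
E_xy > 0: the goods are substitutes.

0.06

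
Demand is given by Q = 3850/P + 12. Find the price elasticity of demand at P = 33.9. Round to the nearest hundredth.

-0.90

At P = 33.9, Q = 125.5693.
dQ/dP = −3850/P² = −3.3501.
Point elasticity E = (dQ/dP)·(P/Q) = -3.3501 × 33.9/125.5693 ≈ -0.90.
|E| < 1, so demand is inelastic at this price.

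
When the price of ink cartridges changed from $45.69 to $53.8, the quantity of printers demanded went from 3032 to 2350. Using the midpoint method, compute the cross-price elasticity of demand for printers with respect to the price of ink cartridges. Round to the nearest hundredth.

%ΔQ_x = (2350 − 3032)/[(3032+2350)/2] = -682/2691 ≈ -0.2534.
%ΔP_y = (53.8 − 45.69)/[(45.69+53.8)/2] ≈ 0.1630.
E_xy = -0.2534/0.1630 ≈ -1.55.
E_xy < 0, so printers and ink cartridges are complements.

-1.55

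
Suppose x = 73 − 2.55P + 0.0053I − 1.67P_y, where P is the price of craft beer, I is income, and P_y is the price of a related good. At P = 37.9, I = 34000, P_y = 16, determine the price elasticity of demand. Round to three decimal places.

-0.744

At the given point, x = 73 − 2.55(37.9) + 0.0053(34000) − 1.67(16) = 73 − 96.645 + 180.2 − 26.72 = 129.835.
∂x/∂P = −2.55, so E_p = (−2.55)·(37.9/129.835) ≈ -0.744.
|E_p| < 1: demand is inelastic.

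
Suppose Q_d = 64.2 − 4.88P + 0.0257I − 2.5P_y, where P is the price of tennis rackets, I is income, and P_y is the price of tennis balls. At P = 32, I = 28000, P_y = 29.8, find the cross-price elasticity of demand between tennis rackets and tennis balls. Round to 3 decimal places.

At the given point, Q_d = 64.2 − 4.88(32) + 0.0257(28000) − 2.5(29.8) = 64.2 − 156.16 + 719.6 − 74.5 = 553.14.
∂Q_d/∂P_y = −2.5, so E_xy = -2.5·(29.8/553.14) ≈ -0.135.
E_xy < 0: the goods are complements.

-0.135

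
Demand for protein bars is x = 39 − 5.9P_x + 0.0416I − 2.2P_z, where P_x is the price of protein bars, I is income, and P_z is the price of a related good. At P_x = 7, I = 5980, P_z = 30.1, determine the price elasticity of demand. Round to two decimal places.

Substituting, x = 39 − 5.9(7) + 0.0416(5980) − 2.2(30.1) = 39 − 41.3 + 248.768 − 66.22 = 180.248.
∂x/∂P_x = −5.9, so E_p = (−5.9)·(7/180.248) ≈ -0.23.
|E_p| < 1: demand is inelastic.

-0.23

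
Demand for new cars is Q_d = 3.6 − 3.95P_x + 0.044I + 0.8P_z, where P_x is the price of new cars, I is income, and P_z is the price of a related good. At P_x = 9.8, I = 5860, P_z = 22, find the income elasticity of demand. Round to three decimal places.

1.073

At the given point, Q_d = 3.6 − 3.95(9.8) + 0.044(5860) + 0.8(22) = 3.6 − 38.71 + 257.84 + 17.6 = 240.33.
∂Q_d/∂I = +0.044, so E_I = 0.044·(5860/240.33) ≈ 1.073.
E_I > 1: normal good (luxury).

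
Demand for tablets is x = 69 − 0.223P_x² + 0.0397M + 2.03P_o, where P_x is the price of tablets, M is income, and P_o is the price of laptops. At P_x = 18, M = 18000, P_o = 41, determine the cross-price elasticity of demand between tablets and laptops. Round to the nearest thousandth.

0.105

x = 69 − 0.223(18)² + 0.0397(18000) + 2.03(41) = 69 − 72.252 + 714.6 + 83.23 = 794.578.
∂x/∂P_o = +2.03, so E_xy = 2.03·(41/794.578) ≈ 0.105.
E_xy > 0: the goods are substitutes.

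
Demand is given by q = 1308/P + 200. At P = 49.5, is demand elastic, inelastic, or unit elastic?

inelastic

At P = 49.5, q = 226.4242.
dq/dP = −1308/P² = −0.5338.
Point elasticity E = (dq/dP)·(P/q) = -0.5338 × 49.5/226.4242 ≈ -0.117.
|E| ≈ 0.117 < 1, so demand is inelastic.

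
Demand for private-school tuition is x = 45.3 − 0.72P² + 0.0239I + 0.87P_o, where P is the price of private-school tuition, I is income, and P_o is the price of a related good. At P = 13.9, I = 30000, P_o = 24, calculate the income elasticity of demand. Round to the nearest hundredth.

Substituting, x = 45.3 − 0.72(13.9)² + 0.0239(30000) + 0.87(24) = 45.3 − 139.1112 + 717 + 20.88 = 644.0688.
∂x/∂I = +0.0239, so E_I = 0.0239·(30000/644.0688) ≈ 1.11.
E_I > 1: normal good (luxury).

1.11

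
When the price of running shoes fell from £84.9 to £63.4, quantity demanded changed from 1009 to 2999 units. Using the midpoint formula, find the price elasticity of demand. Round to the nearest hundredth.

%Δq = (2999 − 1009)/[(1009 + 2999)/2] = 1990/2004 ≈ 0.9930.
%ΔP = (63.4 − 84.9)/[(84.9 + 63.4)/2] = -21.5/74.15 ≈ -0.2900.
Arc elasticity E = %Δq/%ΔP ≈ 0.9930/-0.2900 ≈ -3.42.
|E| > 1: demand is elastic over this range.

-3.42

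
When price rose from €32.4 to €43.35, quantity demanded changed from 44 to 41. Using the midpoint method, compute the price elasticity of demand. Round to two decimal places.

%ΔQ = (41 − 44)/[(44 + 41)/2] = -3/42.5 ≈ -0.0706.
%Δp = (43.35 − 32.4)/[(32.4 + 43.35)/2] = 10.95/37.875 ≈ 0.2891.
Arc elasticity E = %ΔQ/%Δp ≈ -0.0706/0.2891 ≈ -0.24.
|E| < 1: demand is inelastic over this range.

-0.24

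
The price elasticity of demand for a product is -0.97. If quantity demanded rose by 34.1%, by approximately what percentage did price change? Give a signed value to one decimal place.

-35.2

%ΔQ ≈ E × %ΔP ⇒ %ΔP = %ΔQ / E = (34.1%)/(-0.97) ≈ -35.2%.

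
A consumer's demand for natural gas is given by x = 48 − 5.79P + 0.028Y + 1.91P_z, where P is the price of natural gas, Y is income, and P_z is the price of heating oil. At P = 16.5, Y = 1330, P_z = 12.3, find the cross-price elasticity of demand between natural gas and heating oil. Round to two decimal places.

Evaluating quantity at (P, Y, P_z) gives x = 48 − 5.79(16.5) + 0.028(1330) + 1.91(12.3) = 48 − 95.535 + 37.24 + 23.493 = 13.198.
∂x/∂P_z = +1.91, so E_xy = 1.91·(12.3/13.198) ≈ 1.78.
E_xy > 0: the goods are substitutes.

1.78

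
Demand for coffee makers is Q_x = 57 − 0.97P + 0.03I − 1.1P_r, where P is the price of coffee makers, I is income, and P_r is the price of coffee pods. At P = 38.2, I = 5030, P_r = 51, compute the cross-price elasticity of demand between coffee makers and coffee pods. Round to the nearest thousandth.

-0.489

Evaluating quantity at (P, I, P_r) gives Q_x = 57 − 0.97(38.2) + 0.03(5030) − 1.1(51) = 57 − 37.054 + 150.9 − 56.1 = 114.746.
∂Q_x/∂P_r = −1.1, so E_xy = -1.1·(51/114.746) ≈ -0.489.
E_xy < 0: the goods are complements.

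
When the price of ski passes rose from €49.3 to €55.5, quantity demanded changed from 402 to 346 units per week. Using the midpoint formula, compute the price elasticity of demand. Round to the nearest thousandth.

%ΔQ = (346 − 402)/[(402 + 346)/2] = -56/374 ≈ -0.1497.
%ΔP = (55.5 − 49.3)/[(49.3 + 55.5)/2] = 6.2/52.4 ≈ 0.1183.
Arc elasticity E = %ΔQ/%ΔP ≈ -0.1497/0.1183 ≈ -1.265.
|E| > 1: demand is elastic over this range.

-1.265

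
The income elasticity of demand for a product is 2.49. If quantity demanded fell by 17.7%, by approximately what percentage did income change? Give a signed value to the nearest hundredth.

%ΔQ ≈ E × %ΔI ⇒ %ΔI = %ΔQ / E = (-17.7%)/(2.49) ≈ -7.11%.

-7.11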